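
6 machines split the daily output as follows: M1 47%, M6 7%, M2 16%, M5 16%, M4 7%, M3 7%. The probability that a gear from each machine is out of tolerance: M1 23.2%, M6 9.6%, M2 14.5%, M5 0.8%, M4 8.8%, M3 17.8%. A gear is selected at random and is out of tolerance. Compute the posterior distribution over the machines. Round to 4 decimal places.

M1 0.6864, M6 0.0423, M2 0.1460, M5 0.0081, M4 0.0388, M3 0.0784

Prior × likelihood for each hypothesis:
  M1: 0.47 × 0.232 = 0.10904
  M6: 0.07 × 0.096 = 0.00672
  M2: 0.16 × 0.145 = 0.0232
  M5: 0.16 × 0.008 = 0.00128
  M4: 0.07 × 0.088 = 0.00616
  M3: 0.07 × 0.178 = 0.01246
Sum = 0.15886.
P(M1 | oversize) = 0.10904/0.15886 ≈ 0.6864
P(M6 | oversize) = 0.00672/0.15886 ≈ 0.0423
P(M2 | oversize) = 0.0232/0.15886 ≈ 0.1460
P(M5 | oversize) = 0.00128/0.15886 ≈ 0.0081
P(M4 | oversize) = 0.00616/0.15886 ≈ 0.0388
P(M3 | oversize) = 0.01246/0.15886 ≈ 0.0784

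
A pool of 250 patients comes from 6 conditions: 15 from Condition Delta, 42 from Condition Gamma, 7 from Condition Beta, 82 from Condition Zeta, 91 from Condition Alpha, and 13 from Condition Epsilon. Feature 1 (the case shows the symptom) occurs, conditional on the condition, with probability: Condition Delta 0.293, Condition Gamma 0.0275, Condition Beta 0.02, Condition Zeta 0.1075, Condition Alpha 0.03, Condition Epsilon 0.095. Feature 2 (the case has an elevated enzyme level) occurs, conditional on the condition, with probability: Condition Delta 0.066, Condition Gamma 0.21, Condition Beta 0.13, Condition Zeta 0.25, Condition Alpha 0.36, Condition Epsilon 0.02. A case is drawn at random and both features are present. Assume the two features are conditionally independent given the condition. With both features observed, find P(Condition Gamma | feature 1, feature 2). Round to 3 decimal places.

Prior × likelihood for each hypothesis:
  Condition Delta: 0.06 × 0.293 × 0.066 = 0.00116028
  Condition Gamma: 0.168 × 0.0275 × 0.21 = 0.0009702
  Condition Beta: 0.028 × 0.02 × 0.13 = 0.0000728
  Condition Zeta: 0.328 × 0.1075 × 0.25 = 0.008815
  Condition Alpha: 0.364 × 0.03 × 0.36 = 0.0039312
  Condition Epsilon: 0.052 × 0.095 × 0.02 = 0.0000988
Normalizing constant = 0.01504828.
P(Condition Gamma | evidence) = 0.0009702 / 0.01504828 ≈ 0.064.

0.064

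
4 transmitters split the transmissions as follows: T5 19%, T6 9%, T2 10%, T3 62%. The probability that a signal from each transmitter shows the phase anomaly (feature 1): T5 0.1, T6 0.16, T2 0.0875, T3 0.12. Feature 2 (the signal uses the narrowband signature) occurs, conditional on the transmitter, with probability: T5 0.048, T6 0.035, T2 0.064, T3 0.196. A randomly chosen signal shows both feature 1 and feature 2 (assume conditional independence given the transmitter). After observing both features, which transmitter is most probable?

T3

Unnormalized posteriors (prior × likelihood):
  T5: 0.19 × 0.1 × 0.048 = 0.000912
  T6: 0.09 × 0.16 × 0.035 = 0.000504
  T2: 0.1 × 0.0875 × 0.064 = 0.00056
  T3: 0.62 × 0.12 × 0.196 = 0.0145824
Normalizing constant = 0.0165584.
Largest term belongs to T3, so T3 is most probable.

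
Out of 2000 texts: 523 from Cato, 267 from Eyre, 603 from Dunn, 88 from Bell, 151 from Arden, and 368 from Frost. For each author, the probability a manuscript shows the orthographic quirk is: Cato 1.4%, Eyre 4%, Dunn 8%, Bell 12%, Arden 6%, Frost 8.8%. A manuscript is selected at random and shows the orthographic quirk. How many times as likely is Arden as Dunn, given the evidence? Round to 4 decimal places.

Prior × likelihood for each hypothesis:
  Cato: 0.2615 × 0.014 = 0.003661
  Eyre: 0.1335 × 0.04 = 0.00534
  Dunn: 0.3015 × 0.08 = 0.02412
  Bell: 0.044 × 0.12 = 0.00528
  Arden: 0.0755 × 0.06 = 0.00453
  Frost: 0.184 × 0.088 = 0.016192
Normalizing constant = 0.059123.
The ratio is 0.00453 / 0.02412 (the normalizer cancels) = 0.1878.

0.1878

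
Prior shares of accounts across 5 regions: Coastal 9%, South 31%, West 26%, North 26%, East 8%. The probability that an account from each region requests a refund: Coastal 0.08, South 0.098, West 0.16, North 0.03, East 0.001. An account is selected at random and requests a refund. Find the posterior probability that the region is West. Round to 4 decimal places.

Compute prior × likelihood for every hypothesis:
  Coastal: 0.09 × 0.08 = 0.0072
  South: 0.31 × 0.098 = 0.03038
  West: 0.26 × 0.16 = 0.0416
  North: 0.26 × 0.03 = 0.0078
  East: 0.08 × 0.001 = 0.00008
Normalizing constant = 0.08706.
P(West | evidence) = 0.0416 / 0.08706 ≈ 0.4778.

0.4778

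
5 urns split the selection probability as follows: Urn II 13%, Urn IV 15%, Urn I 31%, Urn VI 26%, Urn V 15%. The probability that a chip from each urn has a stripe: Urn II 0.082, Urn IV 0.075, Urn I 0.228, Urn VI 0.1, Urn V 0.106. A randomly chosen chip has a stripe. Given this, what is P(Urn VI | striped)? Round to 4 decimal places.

0.1933

Prior × likelihood for each hypothesis:
  Urn II: 0.13 × 0.082 = 0.01066
  Urn IV: 0.15 × 0.075 = 0.01125
  Urn I: 0.31 × 0.228 = 0.07068
  Urn VI: 0.26 × 0.1 = 0.026
  Urn V: 0.15 × 0.106 = 0.0159
Sum = 0.13449.
P(Urn VI | evidence) = 0.026 / 0.13449 ≈ 0.1933.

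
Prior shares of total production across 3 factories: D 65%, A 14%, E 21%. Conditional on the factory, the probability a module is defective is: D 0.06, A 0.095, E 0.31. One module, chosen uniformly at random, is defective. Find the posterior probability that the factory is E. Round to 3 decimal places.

0.555

Prior × likelihood for each hypothesis:
  D: 0.65 × 0.06 = 0.039
  A: 0.14 × 0.095 = 0.0133
  E: 0.21 × 0.31 = 0.0651
Sum = 0.1174.
P(E | evidence) = 0.0651 / 0.1174 ≈ 0.555.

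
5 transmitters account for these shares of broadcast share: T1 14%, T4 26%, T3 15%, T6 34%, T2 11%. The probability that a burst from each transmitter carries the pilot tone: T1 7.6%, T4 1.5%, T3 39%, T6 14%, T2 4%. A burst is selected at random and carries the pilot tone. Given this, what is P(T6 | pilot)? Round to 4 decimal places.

0.3807

Compute prior × likelihood for every hypothesis:
  T1: 0.14 × 0.076 = 0.01064
  T4: 0.26 × 0.015 = 0.0039
  T3: 0.15 × 0.39 = 0.0585
  T6: 0.34 × 0.14 = 0.0476
  T2: 0.11 × 0.04 = 0.0044
Normalizing constant = 0.12504.
P(T6 | evidence) = 0.0476 / 0.12504 ≈ 0.3807.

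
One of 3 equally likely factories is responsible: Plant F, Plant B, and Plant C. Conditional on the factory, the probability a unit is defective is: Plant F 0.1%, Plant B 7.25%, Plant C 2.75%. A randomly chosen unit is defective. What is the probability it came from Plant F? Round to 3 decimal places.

0.010

Since the prior is uniform, the posterior is proportional to the likelihood:
  Plant F: 0.001
  Plant B: 0.0725
  Plant C: 0.0275
Sum = 0.101.
P(Plant F | evidence) = 0.001 / 0.101 ≈ 0.010.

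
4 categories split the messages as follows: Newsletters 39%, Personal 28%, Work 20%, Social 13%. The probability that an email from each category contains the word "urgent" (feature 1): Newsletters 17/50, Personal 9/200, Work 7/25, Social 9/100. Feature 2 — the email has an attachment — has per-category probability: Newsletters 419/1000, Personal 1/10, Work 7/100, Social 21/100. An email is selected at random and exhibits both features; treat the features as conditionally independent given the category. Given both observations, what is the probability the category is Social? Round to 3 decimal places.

0.039

Unnormalized posteriors (prior × likelihood):
  Newsletters: 0.39 × 0.34 × 0.419 = 0.0555594
  Personal: 0.28 × 0.045 × 0.1 = 0.00126
  Work: 0.2 × 0.28 × 0.07 = 0.00392
  Social: 0.13 × 0.09 × 0.21 = 0.002457
Total = 0.0631964.
P(Social | evidence) = 0.002457 / 0.0631964 ≈ 0.039.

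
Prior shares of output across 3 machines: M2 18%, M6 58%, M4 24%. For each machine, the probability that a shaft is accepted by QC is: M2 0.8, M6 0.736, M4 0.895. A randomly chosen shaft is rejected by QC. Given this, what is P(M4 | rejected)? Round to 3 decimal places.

Taking complements, P(rejected | each) = M2 0.2, M6 0.264, M4 0.105.
Unnormalized posteriors (prior × likelihood):
  M2: 0.18 × 0.2 = 0.036
  M6: 0.58 × 0.264 = 0.15312
  M4: 0.24 × 0.105 = 0.0252
Sum = 0.21432.
P(M4 | evidence) = 0.0252 / 0.21432 ≈ 0.118.

0.118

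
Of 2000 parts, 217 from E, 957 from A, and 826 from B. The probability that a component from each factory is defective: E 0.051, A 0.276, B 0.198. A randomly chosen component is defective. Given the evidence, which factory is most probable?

A

Unnormalized posteriors (prior × likelihood):
  E: 0.1085 × 0.051 = 0.0055335
  A: 0.4785 × 0.276 = 0.132066
  B: 0.413 × 0.198 = 0.081774
Total = 0.2193735.
Largest term belongs to A, so A is most probable.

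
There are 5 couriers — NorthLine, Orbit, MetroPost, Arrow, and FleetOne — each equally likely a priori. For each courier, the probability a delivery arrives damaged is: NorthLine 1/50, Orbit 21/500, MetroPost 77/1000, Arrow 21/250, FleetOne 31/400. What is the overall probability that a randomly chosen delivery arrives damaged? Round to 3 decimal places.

0.060

Since the prior is uniform, the posterior is proportional to the likelihood:
  NorthLine: 0.02
  Orbit: 0.042
  MetroPost: 0.077
  Arrow: 0.084
  FleetOne: 0.0775
P(damaged) = (1/5) × (0.02 + 0.042 + 0.077 + 0.084 + 0.0775) = 0.3005/5 ≈ 0.060.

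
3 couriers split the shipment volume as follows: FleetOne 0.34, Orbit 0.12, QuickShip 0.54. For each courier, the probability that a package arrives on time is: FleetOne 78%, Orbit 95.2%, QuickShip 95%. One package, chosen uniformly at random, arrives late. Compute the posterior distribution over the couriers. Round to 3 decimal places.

Taking complements, P(late | each) = FleetOne 0.22, Orbit 0.048, QuickShip 0.05.
Prior × likelihood for each hypothesis:
  FleetOne: 0.34 × 0.22 = 0.0748
  Orbit: 0.12 × 0.048 = 0.00576
  QuickShip: 0.54 × 0.05 = 0.027
Sum = 0.10756.
P(FleetOne | late) = 0.0748/0.10756 ≈ 0.695
P(Orbit | late) = 0.00576/0.10756 ≈ 0.054
P(QuickShip | late) = 0.027/0.10756 ≈ 0.251
(Check: 0.695+0.054+0.251 = 1.000.)

FleetOne 0.695, Orbit 0.054, QuickShip 0.251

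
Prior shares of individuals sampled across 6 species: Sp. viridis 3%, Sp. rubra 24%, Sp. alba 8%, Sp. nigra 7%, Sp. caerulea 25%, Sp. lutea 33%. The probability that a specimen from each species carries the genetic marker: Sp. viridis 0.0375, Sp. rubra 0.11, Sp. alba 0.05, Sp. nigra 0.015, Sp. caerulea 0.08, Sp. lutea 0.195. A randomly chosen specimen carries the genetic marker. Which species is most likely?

Sp. lutea

Compute prior × likelihood for every hypothesis:
  Sp. viridis: 0.03 × 0.0375 = 0.001125
  Sp. rubra: 0.24 × 0.11 = 0.0264
  Sp. alba: 0.08 × 0.05 = 0.004
  Sp. nigra: 0.07 × 0.015 = 0.00105
  Sp. caerulea: 0.25 × 0.08 = 0.02
  Sp. lutea: 0.33 × 0.195 = 0.06435
Sum = 0.116925.
Largest term belongs to Sp. lutea, so Sp. lutea is most probable.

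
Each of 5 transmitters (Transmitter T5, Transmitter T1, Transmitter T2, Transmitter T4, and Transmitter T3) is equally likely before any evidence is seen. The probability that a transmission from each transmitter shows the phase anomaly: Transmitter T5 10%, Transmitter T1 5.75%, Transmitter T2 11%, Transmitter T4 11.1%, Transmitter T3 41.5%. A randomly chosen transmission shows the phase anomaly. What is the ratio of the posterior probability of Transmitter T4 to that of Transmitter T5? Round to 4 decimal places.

1.1100

Since the prior is uniform, the posterior is proportional to the likelihood:
  Transmitter T5: 0.1
  Transmitter T1: 0.0575
  Transmitter T2: 0.11
  Transmitter T4: 0.111
  Transmitter T3: 0.415
Total = 0.7935.
The ratio is 0.111 / 0.1 (the normalizer cancels) = 1.1100.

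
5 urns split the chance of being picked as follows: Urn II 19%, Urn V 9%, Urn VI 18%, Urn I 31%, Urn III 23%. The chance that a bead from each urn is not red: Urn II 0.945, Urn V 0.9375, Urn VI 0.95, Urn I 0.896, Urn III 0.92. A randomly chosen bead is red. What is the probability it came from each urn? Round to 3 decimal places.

Taking complements, P(red | each) = Urn II 0.055, Urn V 0.0625, Urn VI 0.05, Urn I 0.104, Urn III 0.08.
Unnormalized posteriors (prior × likelihood):
  Urn II: 0.19 × 0.055 = 0.01045
  Urn V: 0.09 × 0.0625 = 0.005625
  Urn VI: 0.18 × 0.05 = 0.009
  Urn I: 0.31 × 0.104 = 0.03224
  Urn III: 0.23 × 0.08 = 0.0184
Normalizing constant = 0.075715.
P(Urn II | red) = 0.01045/0.075715 ≈ 0.138
P(Urn V | red) = 0.005625/0.075715 ≈ 0.074
P(Urn VI | red) = 0.009/0.075715 ≈ 0.119
P(Urn I | red) = 0.03224/0.075715 ≈ 0.426
P(Urn III | red) = 0.0184/0.075715 ≈ 0.243

Urn II 0.138, Urn V 0.074, Urn VI 0.119, Urn I 0.426, Urn III 0.243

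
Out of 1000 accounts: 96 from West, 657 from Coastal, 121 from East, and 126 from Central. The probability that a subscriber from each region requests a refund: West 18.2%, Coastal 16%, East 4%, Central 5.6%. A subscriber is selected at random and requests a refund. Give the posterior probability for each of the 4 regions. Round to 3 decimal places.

Prior × likelihood for each hypothesis:
  West: 0.096 × 0.182 = 0.017472
  Coastal: 0.657 × 0.16 = 0.10512
  East: 0.121 × 0.04 = 0.00484
  Central: 0.126 × 0.056 = 0.007056
Sum = 0.134488.
P(West | refund) = 0.017472/0.134488 ≈ 0.130
P(Coastal | refund) = 0.10512/0.134488 ≈ 0.782
P(East | refund) = 0.00484/0.134488 ≈ 0.036
P(Central | refund) = 0.007056/0.134488 ≈ 0.052
(Check: 0.130+0.782+0.036+0.052 = 1.000.)

West 0.130, Coastal 0.782, East 0.036, Central 0.052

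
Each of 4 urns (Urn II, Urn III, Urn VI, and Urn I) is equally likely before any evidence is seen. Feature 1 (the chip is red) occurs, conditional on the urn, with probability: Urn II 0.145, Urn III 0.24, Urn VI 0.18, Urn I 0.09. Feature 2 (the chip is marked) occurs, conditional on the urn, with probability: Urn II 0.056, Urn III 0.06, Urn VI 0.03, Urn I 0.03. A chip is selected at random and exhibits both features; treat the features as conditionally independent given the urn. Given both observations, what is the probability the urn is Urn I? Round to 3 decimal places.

Since the prior is uniform, the posterior is proportional to the likelihood:
  Urn II: 0.145 × 0.056 = 0.00812
  Urn III: 0.24 × 0.06 = 0.0144
  Urn VI: 0.18 × 0.03 = 0.0054
  Urn I: 0.09 × 0.03 = 0.0027
Sum = 0.03062.
P(Urn I | evidence) = 0.0027 / 0.03062 ≈ 0.088.

0.088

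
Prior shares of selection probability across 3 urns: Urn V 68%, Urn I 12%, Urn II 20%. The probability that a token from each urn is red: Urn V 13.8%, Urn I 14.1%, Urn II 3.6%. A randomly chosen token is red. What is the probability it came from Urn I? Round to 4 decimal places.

0.1434

Prior × likelihood for each hypothesis:
  Urn V: 0.68 × 0.138 = 0.09384
  Urn I: 0.12 × 0.141 = 0.01692
  Urn II: 0.2 × 0.036 = 0.0072
Normalizing constant = 0.11796.
P(Urn I | evidence) = 0.01692 / 0.11796 ≈ 0.1434.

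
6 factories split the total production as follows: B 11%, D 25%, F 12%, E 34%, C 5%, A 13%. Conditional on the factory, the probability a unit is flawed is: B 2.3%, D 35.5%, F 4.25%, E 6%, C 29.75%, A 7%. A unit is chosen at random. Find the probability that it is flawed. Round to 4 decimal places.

0.1408

By Bayes' rule, posterior ∝ prior × likelihood:
  B: 0.11 × 0.023 = 0.00253
  D: 0.25 × 0.355 = 0.08875
  F: 0.12 × 0.0425 = 0.0051
  E: 0.34 × 0.06 = 0.0204
  C: 0.05 × 0.2975 = 0.014875
  A: 0.13 × 0.07 = 0.0091
P(flawed) = 0.00253 + 0.08875 + 0.0051 + 0.0204 + 0.014875 + 0.0091 = 0.140755 → 0.1408.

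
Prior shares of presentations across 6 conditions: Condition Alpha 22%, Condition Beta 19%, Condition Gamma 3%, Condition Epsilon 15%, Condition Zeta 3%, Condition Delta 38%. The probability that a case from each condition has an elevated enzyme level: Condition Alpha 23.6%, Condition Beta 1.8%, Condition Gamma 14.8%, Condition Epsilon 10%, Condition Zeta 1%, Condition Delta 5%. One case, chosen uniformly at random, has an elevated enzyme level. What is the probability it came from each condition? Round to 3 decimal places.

Condition Alpha 0.552, Condition Beta 0.036, Condition Gamma 0.047, Condition Epsilon 0.159, Condition Zeta 0.003, Condition Delta 0.202

Compute prior × likelihood for every hypothesis:
  Condition Alpha: 0.22 × 0.236 = 0.05192
  Condition Beta: 0.19 × 0.018 = 0.00342
  Condition Gamma: 0.03 × 0.148 = 0.00444
  Condition Epsilon: 0.15 × 0.1 = 0.015
  Condition Zeta: 0.03 × 0.01 = 0.0003
  Condition Delta: 0.38 × 0.05 = 0.019
Sum = 0.09408.
P(Condition Alpha | elevated) = 0.05192/0.09408 ≈ 0.552
P(Condition Beta | elevated) = 0.00342/0.09408 ≈ 0.036
P(Condition Gamma | elevated) = 0.00444/0.09408 ≈ 0.047
P(Condition Epsilon | elevated) = 0.015/0.09408 ≈ 0.159
P(Condition Zeta | elevated) = 0.0003/0.09408 ≈ 0.003
P(Condition Delta | elevated) = 0.019/0.09408 ≈ 0.202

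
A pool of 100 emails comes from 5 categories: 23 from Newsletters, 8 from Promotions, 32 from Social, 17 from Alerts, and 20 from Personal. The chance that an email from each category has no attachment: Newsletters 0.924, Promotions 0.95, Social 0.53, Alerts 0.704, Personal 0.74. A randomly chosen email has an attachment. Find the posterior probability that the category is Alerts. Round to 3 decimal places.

Taking complements, P(attachment | each) = Newsletters 0.076, Promotions 0.05, Social 0.47, Alerts 0.296, Personal 0.26.
By Bayes' rule, posterior ∝ prior × likelihood:
  Newsletters: 0.23 × 0.076 = 0.01748
  Promotions: 0.08 × 0.05 = 0.004
  Social: 0.32 × 0.47 = 0.1504
  Alerts: 0.17 × 0.296 = 0.05032
  Personal: 0.2 × 0.26 = 0.052
Total = 0.2742.
P(Alerts | evidence) = 0.05032 / 0.2742 ≈ 0.184.

0.184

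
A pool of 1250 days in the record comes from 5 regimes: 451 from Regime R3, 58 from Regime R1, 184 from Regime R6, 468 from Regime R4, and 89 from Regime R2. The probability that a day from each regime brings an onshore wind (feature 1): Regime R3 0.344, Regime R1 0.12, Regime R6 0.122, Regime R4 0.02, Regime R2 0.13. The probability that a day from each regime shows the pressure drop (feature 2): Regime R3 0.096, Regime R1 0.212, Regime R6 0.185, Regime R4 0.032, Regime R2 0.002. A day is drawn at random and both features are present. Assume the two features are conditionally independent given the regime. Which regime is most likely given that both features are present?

Compute prior × likelihood for every hypothesis:
  Regime R3: 0.3608 × 0.344 × 0.096 = 0.0119150592
  Regime R1: 0.0464 × 0.12 × 0.212 = 0.001180416
  Regime R6: 0.1472 × 0.122 × 0.185 = 0.003322304
  Regime R4: 0.3744 × 0.02 × 0.032 = 0.000239616
  Regime R2: 0.0712 × 0.13 × 0.002 = 0.000018512
Normalizing constant = 0.0166759072.
Largest term belongs to Regime R3, so Regime R3 is most probable.

Regime R3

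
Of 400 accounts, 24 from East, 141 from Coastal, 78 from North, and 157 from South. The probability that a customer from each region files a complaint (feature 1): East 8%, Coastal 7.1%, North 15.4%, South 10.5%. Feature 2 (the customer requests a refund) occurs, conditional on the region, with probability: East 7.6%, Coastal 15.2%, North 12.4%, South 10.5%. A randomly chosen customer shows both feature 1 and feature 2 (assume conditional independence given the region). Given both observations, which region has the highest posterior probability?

Unnormalized posteriors (prior × likelihood):
  East: 0.06 × 0.08 × 0.076 = 0.0003648
  Coastal: 0.3525 × 0.071 × 0.152 = 0.00380418
  North: 0.195 × 0.154 × 0.124 = 0.00372372
  South: 0.3925 × 0.105 × 0.105 = 0.0043273125
Sum = 0.0122200125.
Largest term belongs to South, so South is most probable.

South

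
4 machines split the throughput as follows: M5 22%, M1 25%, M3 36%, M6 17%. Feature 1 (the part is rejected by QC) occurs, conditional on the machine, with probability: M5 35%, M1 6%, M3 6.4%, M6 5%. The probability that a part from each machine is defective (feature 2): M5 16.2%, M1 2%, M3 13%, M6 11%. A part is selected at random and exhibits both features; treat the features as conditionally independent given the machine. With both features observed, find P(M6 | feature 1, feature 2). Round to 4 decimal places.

0.0560

Compute prior × likelihood for every hypothesis:
  M5: 0.22 × 0.35 × 0.162 = 0.012474
  M1: 0.25 × 0.06 × 0.02 = 0.0003
  M3: 0.36 × 0.064 × 0.13 = 0.0029952
  M6: 0.17 × 0.05 × 0.11 = 0.000935
Sum = 0.0167042.
P(M6 | evidence) = 0.000935 / 0.0167042 ≈ 0.0560.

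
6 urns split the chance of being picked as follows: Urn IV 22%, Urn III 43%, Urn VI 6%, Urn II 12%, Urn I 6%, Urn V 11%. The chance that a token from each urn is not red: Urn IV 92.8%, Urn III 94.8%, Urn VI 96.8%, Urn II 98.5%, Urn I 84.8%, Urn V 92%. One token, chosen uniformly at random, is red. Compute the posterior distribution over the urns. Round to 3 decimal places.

Urn IV 0.265, Urn III 0.374, Urn VI 0.032, Urn II 0.030, Urn I 0.152, Urn V 0.147

Taking complements, P(red | each) = Urn IV 0.072, Urn III 0.052, Urn VI 0.032, Urn II 0.015, Urn I 0.152, Urn V 0.08.
Compute prior × likelihood for every hypothesis:
  Urn IV: 0.22 × 0.072 = 0.01584
  Urn III: 0.43 × 0.052 = 0.02236
  Urn VI: 0.06 × 0.032 = 0.00192
  Urn II: 0.12 × 0.015 = 0.0018
  Urn I: 0.06 × 0.152 = 0.00912
  Urn V: 0.11 × 0.08 = 0.0088
Normalizing constant = 0.05984.
P(Urn IV | red) = 0.01584/0.05984 ≈ 0.265
P(Urn III | red) = 0.02236/0.05984 ≈ 0.374
P(Urn VI | red) = 0.00192/0.05984 ≈ 0.032
P(Urn II | red) = 0.0018/0.05984 ≈ 0.030
P(Urn I | red) = 0.00912/0.05984 ≈ 0.152
P(Urn V | red) = 0.0088/0.05984 ≈ 0.147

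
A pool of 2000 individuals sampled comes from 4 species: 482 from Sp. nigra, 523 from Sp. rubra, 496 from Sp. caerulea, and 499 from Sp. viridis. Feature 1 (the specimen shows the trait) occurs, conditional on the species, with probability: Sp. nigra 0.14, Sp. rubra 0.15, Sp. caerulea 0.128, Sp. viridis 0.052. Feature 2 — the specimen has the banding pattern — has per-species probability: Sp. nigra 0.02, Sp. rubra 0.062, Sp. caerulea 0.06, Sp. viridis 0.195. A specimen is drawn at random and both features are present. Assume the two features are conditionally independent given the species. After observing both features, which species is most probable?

Sp. viridis

By Bayes' rule, posterior ∝ prior × likelihood:
  Sp. nigra: 0.241 × 0.14 × 0.02 = 0.0006748
  Sp. rubra: 0.2615 × 0.15 × 0.062 = 0.00243195
  Sp. caerulea: 0.248 × 0.128 × 0.06 = 0.00190464
  Sp. viridis: 0.2495 × 0.052 × 0.195 = 0.00252993
Sum = 0.00754132.
Largest term belongs to Sp. viridis, so Sp. viridis is most probable.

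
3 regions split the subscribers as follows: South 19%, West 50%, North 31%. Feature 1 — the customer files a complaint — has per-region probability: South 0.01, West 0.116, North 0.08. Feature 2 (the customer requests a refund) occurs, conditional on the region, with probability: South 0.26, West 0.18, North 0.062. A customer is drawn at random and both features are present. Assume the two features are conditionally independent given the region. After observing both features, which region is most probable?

West

Unnormalized posteriors (prior × likelihood):
  South: 0.19 × 0.01 × 0.26 = 0.000494
  West: 0.5 × 0.116 × 0.18 = 0.01044
  North: 0.31 × 0.08 × 0.062 = 0.0015376
Total = 0.0124716.
Largest term belongs to West, so West is most probable.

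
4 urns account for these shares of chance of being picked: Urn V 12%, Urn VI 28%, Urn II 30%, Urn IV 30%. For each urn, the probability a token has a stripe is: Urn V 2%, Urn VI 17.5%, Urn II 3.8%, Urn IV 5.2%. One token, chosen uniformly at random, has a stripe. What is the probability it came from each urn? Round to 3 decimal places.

Unnormalized posteriors (prior × likelihood):
  Urn V: 0.12 × 0.02 = 0.0024
  Urn VI: 0.28 × 0.175 = 0.049
  Urn II: 0.3 × 0.038 = 0.0114
  Urn IV: 0.3 × 0.052 = 0.0156
Total = 0.0784.
P(Urn V | striped) = 0.0024/0.0784 ≈ 0.031
P(Urn VI | striped) = 0.049/0.0784 ≈ 0.625
P(Urn II | striped) = 0.0114/0.0784 ≈ 0.145
P(Urn IV | striped) = 0.0156/0.0784 ≈ 0.199

Urn V 0.031, Urn VI 0.625, Urn II 0.145, Urn IV 0.199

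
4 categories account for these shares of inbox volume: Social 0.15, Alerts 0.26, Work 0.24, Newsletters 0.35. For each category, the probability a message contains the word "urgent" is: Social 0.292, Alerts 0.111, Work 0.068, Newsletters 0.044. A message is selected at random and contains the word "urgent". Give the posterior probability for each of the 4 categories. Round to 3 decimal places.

Social 0.420, Alerts 0.276, Work 0.156, Newsletters 0.148

By Bayes' rule, posterior ∝ prior × likelihood:
  Social: 0.15 × 0.292 = 0.0438
  Alerts: 0.26 × 0.111 = 0.02886
  Work: 0.24 × 0.068 = 0.01632
  Newsletters: 0.35 × 0.044 = 0.0154
Sum = 0.10438.
P(Social | urgent-flag) = 0.0438/0.10438 ≈ 0.420
P(Alerts | urgent-flag) = 0.02886/0.10438 ≈ 0.276
P(Work | urgent-flag) = 0.01632/0.10438 ≈ 0.156
P(Newsletters | urgent-flag) = 0.0154/0.10438 ≈ 0.148
(Check: 0.420+0.276+0.156+0.148 = 1.000.)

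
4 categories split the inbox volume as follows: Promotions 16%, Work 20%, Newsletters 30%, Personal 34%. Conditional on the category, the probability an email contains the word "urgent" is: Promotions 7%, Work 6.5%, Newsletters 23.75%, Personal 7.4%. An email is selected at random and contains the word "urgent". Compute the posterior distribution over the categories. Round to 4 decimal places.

By Bayes' rule, posterior ∝ prior × likelihood:
  Promotions: 0.16 × 0.07 = 0.0112
  Work: 0.2 × 0.065 = 0.013
  Newsletters: 0.3 × 0.2375 = 0.07125
  Personal: 0.34 × 0.074 = 0.02516
Normalizing constant = 0.12061.
P(Promotions | urgent-flag) = 0.0112/0.12061 ≈ 0.0929
P(Work | urgent-flag) = 0.013/0.12061 ≈ 0.1078
P(Newsletters | urgent-flag) = 0.07125/0.12061 ≈ 0.5907
P(Personal | urgent-flag) = 0.02516/0.12061 ≈ 0.2086
(Check: 0.0929+0.1078+0.5907+0.2086 = 1.0000.)

Promotions 0.0929, Work 0.1078, Newsletters 0.5907, Personal 0.2086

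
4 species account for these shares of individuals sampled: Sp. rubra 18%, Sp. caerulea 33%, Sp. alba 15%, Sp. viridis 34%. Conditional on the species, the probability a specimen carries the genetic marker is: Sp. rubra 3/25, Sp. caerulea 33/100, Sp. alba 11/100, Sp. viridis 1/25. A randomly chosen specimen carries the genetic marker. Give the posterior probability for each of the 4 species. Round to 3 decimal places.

Sp. rubra 0.134, Sp. caerulea 0.678, Sp. alba 0.103, Sp. viridis 0.085

By Bayes' rule, posterior ∝ prior × likelihood:
  Sp. rubra: 0.18 × 0.12 = 0.0216
  Sp. caerulea: 0.33 × 0.33 = 0.1089
  Sp. alba: 0.15 × 0.11 = 0.0165
  Sp. viridis: 0.34 × 0.04 = 0.0136
Total = 0.1606.
P(Sp. rubra | marker) = 0.0216/0.1606 ≈ 0.134
P(Sp. caerulea | marker) = 0.1089/0.1606 ≈ 0.678
P(Sp. alba | marker) = 0.0165/0.1606 ≈ 0.103
P(Sp. viridis | marker) = 0.0136/0.1606 ≈ 0.085
(Check: 0.134+0.678+0.103+0.085 = 1.000.)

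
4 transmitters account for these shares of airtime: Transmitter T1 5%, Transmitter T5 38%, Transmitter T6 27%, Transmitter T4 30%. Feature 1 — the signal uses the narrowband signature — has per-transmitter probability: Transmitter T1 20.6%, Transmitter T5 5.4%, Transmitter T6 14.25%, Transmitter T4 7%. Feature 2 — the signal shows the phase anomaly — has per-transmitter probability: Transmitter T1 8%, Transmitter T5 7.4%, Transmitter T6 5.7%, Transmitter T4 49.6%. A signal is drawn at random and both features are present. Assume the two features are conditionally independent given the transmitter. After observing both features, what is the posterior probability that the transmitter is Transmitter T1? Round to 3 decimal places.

Compute prior × likelihood for every hypothesis:
  Transmitter T1: 0.05 × 0.206 × 0.08 = 0.000824
  Transmitter T5: 0.38 × 0.054 × 0.074 = 0.00151848
  Transmitter T6: 0.27 × 0.1425 × 0.057 = 0.002193075
  Transmitter T4: 0.3 × 0.07 × 0.496 = 0.010416
Normalizing constant = 0.014951555.
P(Transmitter T1 | evidence) = 0.000824 / 0.014951555 ≈ 0.055.

0.055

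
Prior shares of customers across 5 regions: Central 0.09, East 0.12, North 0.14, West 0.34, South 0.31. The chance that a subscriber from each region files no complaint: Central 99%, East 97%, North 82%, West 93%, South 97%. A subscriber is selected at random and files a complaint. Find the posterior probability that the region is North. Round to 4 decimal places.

0.4013

Taking complements, P(complaint | each) = Central 0.01, East 0.03, North 0.18, West 0.07, South 0.03.
Compute prior × likelihood for every hypothesis:
  Central: 0.09 × 0.01 = 0.0009
  East: 0.12 × 0.03 = 0.0036
  North: 0.14 × 0.18 = 0.0252
  West: 0.34 × 0.07 = 0.0238
  South: 0.31 × 0.03 = 0.0093
Sum = 0.0628.
P(North | evidence) = 0.0252 / 0.0628 ≈ 0.4013.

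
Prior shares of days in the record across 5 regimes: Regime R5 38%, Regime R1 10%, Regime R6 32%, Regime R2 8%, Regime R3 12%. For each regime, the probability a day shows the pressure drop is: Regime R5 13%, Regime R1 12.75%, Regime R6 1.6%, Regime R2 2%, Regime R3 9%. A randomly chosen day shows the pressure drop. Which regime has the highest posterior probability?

Unnormalized posteriors (prior × likelihood):
  Regime R5: 0.38 × 0.13 = 0.0494
  Regime R1: 0.1 × 0.1275 = 0.01275
  Regime R6: 0.32 × 0.016 = 0.00512
  Regime R2: 0.08 × 0.02 = 0.0016
  Regime R3: 0.12 × 0.09 = 0.0108
Sum = 0.07967.
Largest term belongs to Regime R5, so Regime R5 is most probable.

Regime R5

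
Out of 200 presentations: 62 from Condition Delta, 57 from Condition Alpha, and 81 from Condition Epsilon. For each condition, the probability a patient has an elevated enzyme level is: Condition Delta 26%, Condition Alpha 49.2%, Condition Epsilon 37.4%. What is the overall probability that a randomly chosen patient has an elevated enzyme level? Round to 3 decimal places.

0.372

Unnormalized posteriors (prior × likelihood):
  Condition Delta: 0.31 × 0.26 = 0.0806
  Condition Alpha: 0.285 × 0.492 = 0.14022
  Condition Epsilon: 0.405 × 0.374 = 0.15147
P(elevated) = 0.0806 + 0.14022 + 0.15147 = 0.37229 → 0.372.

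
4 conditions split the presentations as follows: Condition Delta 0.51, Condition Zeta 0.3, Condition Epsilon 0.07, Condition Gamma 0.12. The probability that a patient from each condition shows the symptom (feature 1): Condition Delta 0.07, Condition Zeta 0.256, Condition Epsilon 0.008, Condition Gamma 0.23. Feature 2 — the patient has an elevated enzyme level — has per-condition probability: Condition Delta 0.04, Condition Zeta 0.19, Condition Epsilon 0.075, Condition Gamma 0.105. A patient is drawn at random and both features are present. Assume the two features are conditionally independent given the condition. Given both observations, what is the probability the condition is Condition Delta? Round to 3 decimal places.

Compute prior × likelihood for every hypothesis:
  Condition Delta: 0.51 × 0.07 × 0.04 = 0.001428
  Condition Zeta: 0.3 × 0.256 × 0.19 = 0.014592
  Condition Epsilon: 0.07 × 0.008 × 0.075 = 0.000042
  Condition Gamma: 0.12 × 0.23 × 0.105 = 0.002898
Total = 0.01896.
P(Condition Delta | evidence) = 0.001428 / 0.01896 ≈ 0.075.

0.075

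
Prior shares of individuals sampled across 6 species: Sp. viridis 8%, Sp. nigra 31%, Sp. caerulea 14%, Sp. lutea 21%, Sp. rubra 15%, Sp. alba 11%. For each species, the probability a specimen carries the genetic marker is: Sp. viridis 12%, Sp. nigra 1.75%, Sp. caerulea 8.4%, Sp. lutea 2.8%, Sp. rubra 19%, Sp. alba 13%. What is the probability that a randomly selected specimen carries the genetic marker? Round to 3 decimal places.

0.075

Prior × likelihood for each hypothesis:
  Sp. viridis: 0.08 × 0.12 = 0.0096
  Sp. nigra: 0.31 × 0.0175 = 0.005425
  Sp. caerulea: 0.14 × 0.084 = 0.01176
  Sp. lutea: 0.21 × 0.028 = 0.00588
  Sp. rubra: 0.15 × 0.19 = 0.0285
  Sp. alba: 0.11 × 0.13 = 0.0143
P(marker) = 0.0096 + 0.005425 + 0.01176 + 0.00588 + 0.0285 + 0.0143 = 0.075465 → 0.075.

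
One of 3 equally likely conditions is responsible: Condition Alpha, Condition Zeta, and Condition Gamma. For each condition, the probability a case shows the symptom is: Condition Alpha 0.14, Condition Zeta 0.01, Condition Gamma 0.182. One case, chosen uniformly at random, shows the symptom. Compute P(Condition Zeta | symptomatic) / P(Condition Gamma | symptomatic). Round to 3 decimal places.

0.055

With a uniform prior (1/3 each), posterior ∝ likelihood:
  Condition Alpha: 0.14
  Condition Zeta: 0.01
  Condition Gamma: 0.182
Sum = 0.332.
The ratio is 0.01 / 0.182 (the normalizer cancels) = 0.055.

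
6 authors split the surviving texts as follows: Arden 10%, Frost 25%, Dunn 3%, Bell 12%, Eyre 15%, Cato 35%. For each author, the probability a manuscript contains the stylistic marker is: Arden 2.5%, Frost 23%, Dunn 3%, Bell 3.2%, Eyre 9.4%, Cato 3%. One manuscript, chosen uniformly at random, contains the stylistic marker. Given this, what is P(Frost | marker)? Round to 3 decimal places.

0.644

By Bayes' rule, posterior ∝ prior × likelihood:
  Arden: 0.1 × 0.025 = 0.0025
  Frost: 0.25 × 0.23 = 0.0575
  Dunn: 0.03 × 0.03 = 0.0009
  Bell: 0.12 × 0.032 = 0.00384
  Eyre: 0.15 × 0.094 = 0.0141
  Cato: 0.35 × 0.03 = 0.0105
Total = 0.08934.
P(Frost | evidence) = 0.0575 / 0.08934 ≈ 0.644.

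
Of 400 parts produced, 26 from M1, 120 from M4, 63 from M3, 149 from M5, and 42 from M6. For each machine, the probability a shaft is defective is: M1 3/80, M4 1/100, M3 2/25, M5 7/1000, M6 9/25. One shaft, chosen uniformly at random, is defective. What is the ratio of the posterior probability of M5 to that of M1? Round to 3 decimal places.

1.070

Prior × likelihood for each hypothesis:
  M1: 0.065 × 0.0375 = 0.0024375
  M4: 0.3 × 0.01 = 0.003
  M3: 0.1575 × 0.08 = 0.0126
  M5: 0.3725 × 0.007 = 0.0026075
  M6: 0.105 × 0.36 = 0.0378
Total = 0.058445.
The ratio is 0.0026075 / 0.0024375 (the normalizer cancels) = 1.070.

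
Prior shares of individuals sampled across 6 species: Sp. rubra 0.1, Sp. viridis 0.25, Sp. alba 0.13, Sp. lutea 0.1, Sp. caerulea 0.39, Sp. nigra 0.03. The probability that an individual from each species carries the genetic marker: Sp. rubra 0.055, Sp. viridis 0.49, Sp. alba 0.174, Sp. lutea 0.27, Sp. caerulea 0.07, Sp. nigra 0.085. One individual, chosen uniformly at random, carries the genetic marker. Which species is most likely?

Sp. viridis

Prior × likelihood for each hypothesis:
  Sp. rubra: 0.1 × 0.055 = 0.0055
  Sp. viridis: 0.25 × 0.49 = 0.1225
  Sp. alba: 0.13 × 0.174 = 0.02262
  Sp. lutea: 0.1 × 0.27 = 0.027
  Sp. caerulea: 0.39 × 0.07 = 0.0273
  Sp. nigra: 0.03 × 0.085 = 0.00255
Normalizing constant = 0.20747.
Largest term belongs to Sp. viridis, so Sp. viridis is most probable.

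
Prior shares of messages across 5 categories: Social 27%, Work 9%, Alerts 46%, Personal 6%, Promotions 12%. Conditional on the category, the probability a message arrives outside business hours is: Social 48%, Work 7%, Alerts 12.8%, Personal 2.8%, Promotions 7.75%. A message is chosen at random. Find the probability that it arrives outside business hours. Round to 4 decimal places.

By Bayes' rule, posterior ∝ prior × likelihood:
  Social: 0.27 × 0.48 = 0.1296
  Work: 0.09 × 0.07 = 0.0063
  Alerts: 0.46 × 0.128 = 0.05888
  Personal: 0.06 × 0.028 = 0.00168
  Promotions: 0.12 × 0.0775 = 0.0093
P(off-hours) = 0.1296 + 0.0063 + 0.05888 + 0.00168 + 0.0093 = 0.20576 → 0.2058.

0.2058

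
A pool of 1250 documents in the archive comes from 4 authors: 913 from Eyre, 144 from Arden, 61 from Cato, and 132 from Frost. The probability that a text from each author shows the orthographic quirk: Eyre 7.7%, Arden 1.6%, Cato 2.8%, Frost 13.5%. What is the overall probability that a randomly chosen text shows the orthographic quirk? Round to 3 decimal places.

0.074

Compute prior × likelihood for every hypothesis:
  Eyre: 0.7304 × 0.077 = 0.0562408
  Arden: 0.1152 × 0.016 = 0.0018432
  Cato: 0.0488 × 0.028 = 0.0013664
  Frost: 0.1056 × 0.135 = 0.014256
P(quirk) = 0.0562408 + 0.0018432 + 0.0013664 + 0.014256 = 0.0737064 → 0.074.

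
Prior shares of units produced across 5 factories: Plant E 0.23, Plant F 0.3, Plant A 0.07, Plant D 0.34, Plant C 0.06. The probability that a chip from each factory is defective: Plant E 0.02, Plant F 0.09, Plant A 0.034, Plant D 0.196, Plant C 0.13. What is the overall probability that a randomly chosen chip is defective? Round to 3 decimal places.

0.108

By Bayes' rule, posterior ∝ prior × likelihood:
  Plant E: 0.23 × 0.02 = 0.0046
  Plant F: 0.3 × 0.09 = 0.027
  Plant A: 0.07 × 0.034 = 0.00238
  Plant D: 0.34 × 0.196 = 0.06664
  Plant C: 0.06 × 0.13 = 0.0078
P(defective) = 0.0046 + 0.027 + 0.00238 + 0.06664 + 0.0078 = 0.10842 → 0.108.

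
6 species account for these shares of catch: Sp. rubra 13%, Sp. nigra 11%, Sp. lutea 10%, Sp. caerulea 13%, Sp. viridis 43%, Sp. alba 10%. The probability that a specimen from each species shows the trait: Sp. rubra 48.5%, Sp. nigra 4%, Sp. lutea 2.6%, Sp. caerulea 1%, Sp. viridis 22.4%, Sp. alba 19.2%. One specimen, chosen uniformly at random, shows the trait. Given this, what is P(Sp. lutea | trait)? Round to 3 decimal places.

By Bayes' rule, posterior ∝ prior × likelihood:
  Sp. rubra: 0.13 × 0.485 = 0.06305
  Sp. nigra: 0.11 × 0.04 = 0.0044
  Sp. lutea: 0.1 × 0.026 = 0.0026
  Sp. caerulea: 0.13 × 0.01 = 0.0013
  Sp. viridis: 0.43 × 0.224 = 0.09632
  Sp. alba: 0.1 × 0.192 = 0.0192
Normalizing constant = 0.18687.
P(Sp. lutea | evidence) = 0.0026 / 0.18687 ≈ 0.014.

0.014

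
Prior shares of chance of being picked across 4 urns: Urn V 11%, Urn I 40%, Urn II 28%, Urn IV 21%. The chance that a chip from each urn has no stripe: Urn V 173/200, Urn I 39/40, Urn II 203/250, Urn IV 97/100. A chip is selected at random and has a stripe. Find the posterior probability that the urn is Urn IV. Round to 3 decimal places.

0.075

Taking complements, P(striped | each) = Urn V 0.135, Urn I 0.025, Urn II 0.188, Urn IV 0.03.
By Bayes' rule, posterior ∝ prior × likelihood:
  Urn V: 0.11 × 0.135 = 0.01485
  Urn I: 0.4 × 0.025 = 0.01
  Urn II: 0.28 × 0.188 = 0.05264
  Urn IV: 0.21 × 0.03 = 0.0063
Total = 0.08379.
P(Urn IV | evidence) = 0.0063 / 0.08379 ≈ 0.075.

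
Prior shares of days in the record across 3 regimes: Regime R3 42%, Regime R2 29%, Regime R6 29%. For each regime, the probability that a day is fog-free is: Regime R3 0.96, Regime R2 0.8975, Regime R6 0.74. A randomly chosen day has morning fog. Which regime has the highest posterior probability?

Taking complements, P(fog | each) = Regime R3 0.04, Regime R2 0.1025, Regime R6 0.26.
Prior × likelihood for each hypothesis:
  Regime R3: 0.42 × 0.04 = 0.0168
  Regime R2: 0.29 × 0.1025 = 0.029725
  Regime R6: 0.29 × 0.26 = 0.0754
Normalizing constant = 0.121925.
Largest term belongs to Regime R6, so Regime R6 is most probable.

Regime R6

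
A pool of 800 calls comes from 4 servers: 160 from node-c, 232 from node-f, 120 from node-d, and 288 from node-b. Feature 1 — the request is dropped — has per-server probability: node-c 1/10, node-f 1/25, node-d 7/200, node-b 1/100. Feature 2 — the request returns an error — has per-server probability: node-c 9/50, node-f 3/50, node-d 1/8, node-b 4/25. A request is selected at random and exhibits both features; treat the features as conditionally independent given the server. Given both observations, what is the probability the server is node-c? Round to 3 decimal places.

Prior × likelihood for each hypothesis:
  node-c: 0.2 × 0.1 × 0.18 = 0.0036
  node-f: 0.29 × 0.04 × 0.06 = 0.000696
  node-d: 0.15 × 0.035 × 0.125 = 0.00065625
  node-b: 0.36 × 0.01 × 0.16 = 0.000576
Sum = 0.00552825.
P(node-c | evidence) = 0.0036 / 0.00552825 ≈ 0.651.

0.651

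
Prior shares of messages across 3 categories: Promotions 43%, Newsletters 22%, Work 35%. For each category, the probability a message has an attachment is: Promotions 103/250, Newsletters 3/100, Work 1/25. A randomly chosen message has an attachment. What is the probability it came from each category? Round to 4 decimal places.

By Bayes' rule, posterior ∝ prior × likelihood:
  Promotions: 0.43 × 0.412 = 0.17716
  Newsletters: 0.22 × 0.03 = 0.0066
  Work: 0.35 × 0.04 = 0.014
Total = 0.19776.
P(Promotions | attachment) = 0.17716/0.19776 ≈ 0.8958
P(Newsletters | attachment) = 0.0066/0.19776 ≈ 0.0334
P(Work | attachment) = 0.014/0.19776 ≈ 0.0708

Promotions 0.8958, Newsletters 0.0334, Work 0.0708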